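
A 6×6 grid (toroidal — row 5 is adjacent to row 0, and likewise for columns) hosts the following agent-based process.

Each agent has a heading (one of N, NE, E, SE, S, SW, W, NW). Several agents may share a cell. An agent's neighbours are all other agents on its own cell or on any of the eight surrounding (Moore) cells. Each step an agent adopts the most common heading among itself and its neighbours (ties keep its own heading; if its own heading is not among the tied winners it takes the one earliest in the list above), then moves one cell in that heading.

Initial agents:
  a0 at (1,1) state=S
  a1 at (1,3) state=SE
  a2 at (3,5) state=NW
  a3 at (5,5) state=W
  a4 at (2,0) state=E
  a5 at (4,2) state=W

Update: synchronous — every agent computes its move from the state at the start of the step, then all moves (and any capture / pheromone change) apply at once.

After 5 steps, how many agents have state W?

2

t=1: a0@(2,1):S a1@(2,4):SE a2@(2,4):NW a3@(5,4):W a4@(2,1):E a5@(4,1):W
t=2: a0@(3,1):S a1@(3,5):SE a2@(1,3):NW a3@(5,3):W a4@(2,2):E a5@(4,0):W
t=3: a0@(4,1):S a1@(4,0):SE a2@(0,2):NW a3@(5,2):W a4@(2,3):E a5@(4,5):W
t=4: a0@(5,1):S a1@(5,1):SE a2@(5,1):NW a3@(5,1):W a4@(2,4):E a5@(4,4):W
t=5: a0@(0,1):S a1@(0,2):SE a2@(4,0):NW a3@(5,0):W a4@(2,5):E a5@(4,3):W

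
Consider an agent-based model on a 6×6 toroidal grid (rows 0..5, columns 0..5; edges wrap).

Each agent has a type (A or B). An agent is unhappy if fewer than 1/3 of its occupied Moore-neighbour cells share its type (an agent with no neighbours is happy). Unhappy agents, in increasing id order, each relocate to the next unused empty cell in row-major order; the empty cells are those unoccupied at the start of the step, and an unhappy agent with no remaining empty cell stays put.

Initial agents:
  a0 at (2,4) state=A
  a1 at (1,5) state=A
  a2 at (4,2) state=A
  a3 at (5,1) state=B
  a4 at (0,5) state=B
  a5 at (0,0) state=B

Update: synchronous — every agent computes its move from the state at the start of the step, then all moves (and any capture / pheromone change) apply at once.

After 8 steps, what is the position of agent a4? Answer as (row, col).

(0, 5)

t=1: a0@(2,4):A a1@(1,5):A a2@(0,1):A a3@(5,1):B a4@(0,5):B a5@(0,0):B
t=2: a0@(2,4):A a1@(1,5):A a2@(0,2):A a3@(5,1):B a4@(0,5):B a5@(0,0):B
t=3: a0@(2,4):A a1@(1,5):A a2@(0,1):A a3@(5,1):B a4@(0,5):B a5@(0,0):B
t=4: a0@(2,4):A a1@(1,5):A a2@(0,2):A a3@(5,1):B a4@(0,5):B a5@(0,0):B
t=5: a0@(2,4):A a1@(1,5):A a2@(0,1):A a3@(5,1):B a4@(0,5):B a5@(0,0):B
t=6: a0@(2,4):A a1@(1,5):A a2@(0,2):A a3@(5,1):B a4@(0,5):B a5@(0,0):B
t=7: a0@(2,4):A a1@(1,5):A a2@(0,1):A a3@(5,1):B a4@(0,5):B a5@(0,0):B
t=8: a0@(2,4):A a1@(1,5):A a2@(0,2):A a3@(5,1):B a4@(0,5):B a5@(0,0):B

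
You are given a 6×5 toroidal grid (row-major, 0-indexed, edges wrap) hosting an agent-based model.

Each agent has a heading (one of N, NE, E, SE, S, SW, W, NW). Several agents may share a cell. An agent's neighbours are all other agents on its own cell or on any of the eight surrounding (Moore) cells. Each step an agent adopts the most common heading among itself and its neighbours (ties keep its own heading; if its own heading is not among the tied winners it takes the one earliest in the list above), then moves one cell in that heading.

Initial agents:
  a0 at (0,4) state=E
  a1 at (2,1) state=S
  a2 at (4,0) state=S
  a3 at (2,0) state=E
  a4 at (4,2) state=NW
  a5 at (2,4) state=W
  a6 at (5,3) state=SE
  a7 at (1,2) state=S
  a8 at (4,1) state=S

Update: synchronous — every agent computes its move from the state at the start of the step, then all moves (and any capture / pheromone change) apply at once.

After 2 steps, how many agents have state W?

1

t=1: a0@(0,0):E a1@(3,1):S a2@(5,0):S a3@(2,1):E a4@(3,1):NW a5@(2,3):W a6@(0,4):SE a7@(2,2):S a8@(5,1):S
t=2: a0@(1,0):S a1@(4,1):S a2@(0,0):S a3@(3,1):S a4@(4,1):S a5@(2,2):W a6@(1,0):SE a7@(3,2):S a8@(0,1):S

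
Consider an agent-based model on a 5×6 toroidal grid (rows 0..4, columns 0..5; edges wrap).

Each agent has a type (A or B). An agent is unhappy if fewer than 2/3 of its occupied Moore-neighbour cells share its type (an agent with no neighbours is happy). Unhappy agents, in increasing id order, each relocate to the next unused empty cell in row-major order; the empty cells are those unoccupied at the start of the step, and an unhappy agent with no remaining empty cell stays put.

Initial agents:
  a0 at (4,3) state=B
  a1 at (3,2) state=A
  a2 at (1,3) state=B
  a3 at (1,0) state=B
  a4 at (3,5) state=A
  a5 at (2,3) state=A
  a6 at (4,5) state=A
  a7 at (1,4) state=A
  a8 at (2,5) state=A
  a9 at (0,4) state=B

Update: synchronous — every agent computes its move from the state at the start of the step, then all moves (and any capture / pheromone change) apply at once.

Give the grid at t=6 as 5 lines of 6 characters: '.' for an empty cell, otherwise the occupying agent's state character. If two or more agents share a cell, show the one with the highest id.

.BBB.A
A..B.A
A....A
.....A
......

t=1: a0@(0,0):B a1@(0,1):A a2@(0,2):B a3@(0,3):B a4@(3,5):A a5@(2,3):A a6@(0,5):A a7@(1,1):A a8@(2,5):A a9@(1,2):B
t=2: a0@(0,4):B a1@(1,0):A a2@(1,3):B a3@(0,3):B a4@(3,5):A a5@(1,4):A a6@(1,5):A a7@(2,0):A a8@(2,5):A a9@(2,1):B
t=3: a0@(0,0):B a1@(1,0):A a2@(1,3):B a3@(0,3):B a4@(3,5):A a5@(0,1):A a6@(1,5):A a7@(2,0):A a8@(2,5):A a9@(0,2):B
t=4: a0@(0,4):B a1@(1,0):A a2@(1,3):B a3@(0,3):B a4@(3,5):A a5@(0,5):A a6@(1,5):A a7@(2,0):A a8@(2,5):A a9@(0,2):B
t=5: a0@(0,0):B a1@(1,0):A a2@(1,3):B a3@(0,3):B a4@(3,5):A a5@(0,5):A a6@(1,5):A a7@(2,0):A a8@(2,5):A a9@(0,2):B
t=6: a0@(0,1):B a1@(1,0):A a2@(1,3):B a3@(0,3):B a4@(3,5):A a5@(0,5):A a6@(1,5):A a7@(2,0):A a8@(2,5):A a9@(0,2):B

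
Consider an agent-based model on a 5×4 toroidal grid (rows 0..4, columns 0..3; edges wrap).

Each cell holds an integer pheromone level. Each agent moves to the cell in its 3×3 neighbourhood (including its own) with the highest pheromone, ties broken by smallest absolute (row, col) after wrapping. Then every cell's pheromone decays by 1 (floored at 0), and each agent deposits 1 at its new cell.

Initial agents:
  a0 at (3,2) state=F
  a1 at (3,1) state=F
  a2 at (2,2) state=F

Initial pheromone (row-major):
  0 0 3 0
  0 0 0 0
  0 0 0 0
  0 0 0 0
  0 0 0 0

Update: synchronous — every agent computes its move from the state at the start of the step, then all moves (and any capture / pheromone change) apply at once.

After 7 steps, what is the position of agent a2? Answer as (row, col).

t=1: a0@(2,1) a1@(2,0) a2@(1,1) | pheromone: 0 0 2 0 / 0 1 0 0 / 1 1 0 0 / 0 0 0 0 / 0 0 0 0
t=2: a0@(1,1) a1@(1,1) a2@(0,2) | pheromone: 0 0 2 0 / 0 2 0 0 / 0 0 0 0 / 0 0 0 0 / 0 0 0 0
t=3: a0@(0,2) a1@(0,2) a2@(0,2) | pheromone: 0 0 4 0 / 0 1 0 0 / 0 0 0 0 / 0 0 0 0 / 0 0 0 0
t=4: a0@(0,2) a1@(0,2) a2@(0,2) | pheromone: 0 0 6 0 / 0 0 0 0 / 0 0 0 0 / 0 0 0 0 / 0 0 0 0
t=5: a0@(0,2) a1@(0,2) a2@(0,2) | pheromone: 0 0 8 0 / 0 0 0 0 / 0 0 0 0 / 0 0 0 0 / 0 0 0 0
t=6: a0@(0,2) a1@(0,2) a2@(0,2) | pheromone: 0 0 10 0 / 0 0 0 0 / 0 0 0 0 / 0 0 0 0 / 0 0 0 0
t=7: a0@(0,2) a1@(0,2) a2@(0,2) | pheromone: 0 0 12 0 / 0 0 0 0 / 0 0 0 0 / 0 0 0 0 / 0 0 0 0

(0, 2)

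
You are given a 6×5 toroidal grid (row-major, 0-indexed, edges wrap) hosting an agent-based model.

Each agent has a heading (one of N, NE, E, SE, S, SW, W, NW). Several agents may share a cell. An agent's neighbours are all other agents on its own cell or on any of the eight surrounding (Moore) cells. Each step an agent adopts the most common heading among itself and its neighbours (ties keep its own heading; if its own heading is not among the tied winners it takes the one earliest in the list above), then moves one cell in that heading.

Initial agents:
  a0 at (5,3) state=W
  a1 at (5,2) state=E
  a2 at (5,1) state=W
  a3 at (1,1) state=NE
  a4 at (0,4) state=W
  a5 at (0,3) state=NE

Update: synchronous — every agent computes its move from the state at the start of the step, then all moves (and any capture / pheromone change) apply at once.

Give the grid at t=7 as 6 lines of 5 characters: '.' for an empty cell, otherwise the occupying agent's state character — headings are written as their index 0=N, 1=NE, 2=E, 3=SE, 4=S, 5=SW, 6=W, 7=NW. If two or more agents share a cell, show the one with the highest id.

.66..
.....
.....
.....
.....
66..6

t=1: a0@(5,2):W a1@(5,1):W a2@(5,0):W a3@(0,2):NE a4@(0,3):W a5@(0,2):W
t=2: a0@(5,1):W a1@(5,0):W a2@(5,4):W a3@(0,1):W a4@(0,2):W a5@(0,1):W
t=3: a0@(5,0):W a1@(5,4):W a2@(5,3):W a3@(0,0):W a4@(0,1):W a5@(0,0):W
t=4: a0@(5,4):W a1@(5,3):W a2@(5,2):W a3@(0,4):W a4@(0,0):W a5@(0,4):W
t=5: a0@(5,3):W a1@(5,2):W a2@(5,1):W a3@(0,3):W a4@(0,4):W a5@(0,3):W
t=6: a0@(5,2):W a1@(5,1):W a2@(5,0):W a3@(0,2):W a4@(0,3):W a5@(0,2):W
t=7: a0@(5,1):W a1@(5,0):W a2@(5,4):W a3@(0,1):W a4@(0,2):W a5@(0,1):W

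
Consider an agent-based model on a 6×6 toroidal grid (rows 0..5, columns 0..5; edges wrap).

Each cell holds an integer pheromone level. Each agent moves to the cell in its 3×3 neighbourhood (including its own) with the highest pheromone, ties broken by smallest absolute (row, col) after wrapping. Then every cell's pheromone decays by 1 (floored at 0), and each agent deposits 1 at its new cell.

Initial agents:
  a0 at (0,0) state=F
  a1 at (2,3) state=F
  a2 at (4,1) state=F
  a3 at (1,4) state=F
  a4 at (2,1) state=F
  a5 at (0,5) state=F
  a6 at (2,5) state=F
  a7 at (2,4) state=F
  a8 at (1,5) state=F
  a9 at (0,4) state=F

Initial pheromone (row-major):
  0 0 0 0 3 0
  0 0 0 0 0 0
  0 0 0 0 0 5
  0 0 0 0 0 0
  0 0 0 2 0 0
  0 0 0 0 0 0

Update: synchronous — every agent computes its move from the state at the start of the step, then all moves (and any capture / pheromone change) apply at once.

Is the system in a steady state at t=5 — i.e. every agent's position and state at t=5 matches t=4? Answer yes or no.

yes

t=1: a0@(0,0) a1@(1,2) a2@(3,0) a3@(2,5) a4@(1,0) a5@(0,4) a6@(2,5) a7@(2,5) a8@(2,5) a9@(0,4) | pheromone: 1 0 0 0 4 0 / 1 0 1 0 0 0 / 0 0 0 0 0 8 / 1 0 0 0 0 0 / 0 0 0 1 0 0 / 0 0 0 0 0 0
t=2: a0@(0,0) a1@(1,2) a2@(2,5) a3@(2,5) a4@(2,5) a5@(0,4) a6@(2,5) a7@(2,5) a8@(2,5) a9@(0,4) | pheromone: 1 0 0 0 5 0 / 0 0 1 0 0 0 / 0 0 0 0 0 13 / 0 0 0 0 0 0 / 0 0 0 0 0 0 / 0 0 0 0 0 0
t=3: a0@(0,0) a1@(1,2) a2@(2,5) a3@(2,5) a4@(2,5) a5@(0,4) a6@(2,5) a7@(2,5) a8@(2,5) a9@(0,4) | pheromone: 1 0 0 0 6 0 / 0 0 1 0 0 0 / 0 0 0 0 0 18 / 0 0 0 0 0 0 / 0 0 0 0 0 0 / 0 0 0 0 0 0
t=4: a0@(0,0) a1@(1,2) a2@(2,5) a3@(2,5) a4@(2,5) a5@(0,4) a6@(2,5) a7@(2,5) a8@(2,5) a9@(0,4) | pheromone: 1 0 0 0 7 0 / 0 0 1 0 0 0 / 0 0 0 0 0 23 / 0 0 0 0 0 0 / 0 0 0 0 0 0 / 0 0 0 0 0 0
t=5: a0@(0,0) a1@(1,2) a2@(2,5) a3@(2,5) a4@(2,5) a5@(0,4) a6@(2,5) a7@(2,5) a8@(2,5) a9@(0,4) | pheromone: 1 0 0 0 8 0 / 0 0 1 0 0 0 / 0 0 0 0 0 28 / 0 0 0 0 0 0 / 0 0 0 0 0 0 / 0 0 0 0 0 0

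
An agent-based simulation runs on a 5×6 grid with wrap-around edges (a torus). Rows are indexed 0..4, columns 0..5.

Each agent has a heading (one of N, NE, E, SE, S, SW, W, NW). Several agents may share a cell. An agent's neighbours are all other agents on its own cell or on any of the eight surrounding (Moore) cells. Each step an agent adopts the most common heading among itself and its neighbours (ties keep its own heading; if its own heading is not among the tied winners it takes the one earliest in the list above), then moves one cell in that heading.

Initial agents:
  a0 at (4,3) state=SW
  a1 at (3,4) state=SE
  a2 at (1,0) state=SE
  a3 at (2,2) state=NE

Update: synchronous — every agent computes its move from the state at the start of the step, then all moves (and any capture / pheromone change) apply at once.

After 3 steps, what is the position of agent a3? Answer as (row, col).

t=1: a0@(0,2):SW a1@(4,5):SE a2@(2,1):SE a3@(1,3):NE
t=2: a0@(1,1):SW a1@(0,0):SE a2@(3,2):SE a3@(0,4):NE
t=3: a0@(2,0):SW a1@(1,1):SE a2@(4,3):SE a3@(4,5):NE

(4, 5)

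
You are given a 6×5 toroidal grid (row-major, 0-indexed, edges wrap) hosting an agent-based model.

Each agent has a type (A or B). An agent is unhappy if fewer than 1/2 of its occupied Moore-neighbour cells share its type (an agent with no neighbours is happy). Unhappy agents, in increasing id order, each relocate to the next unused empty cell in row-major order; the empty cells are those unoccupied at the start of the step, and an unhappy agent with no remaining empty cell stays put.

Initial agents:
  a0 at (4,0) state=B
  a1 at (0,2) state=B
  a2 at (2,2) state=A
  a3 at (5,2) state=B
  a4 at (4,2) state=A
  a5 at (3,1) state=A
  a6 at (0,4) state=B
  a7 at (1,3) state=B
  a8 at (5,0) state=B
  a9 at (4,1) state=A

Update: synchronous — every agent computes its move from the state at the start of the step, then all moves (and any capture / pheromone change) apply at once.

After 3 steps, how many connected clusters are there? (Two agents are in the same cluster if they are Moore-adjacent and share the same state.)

t=1: a0@(0,0):B a1@(0,2):B a2@(2,2):A a3@(0,1):B a4@(4,2):A a5@(3,1):A a6@(0,4):B a7@(1,3):B a8@(5,0):B a9@(0,3):A
t=2: a0@(0,0):B a1@(0,2):B a2@(2,2):A a3@(0,1):B a4@(4,2):A a5@(3,1):A a6@(0,4):B a7@(1,3):B a8@(5,0):B a9@(1,0):A
t=3: a0@(0,0):B a1@(0,2):B a2@(2,2):A a3@(0,1):B a4@(4,2):A a5@(3,1):A a6@(0,4):B a7@(1,3):B a8@(5,0):B a9@(0,3):A

3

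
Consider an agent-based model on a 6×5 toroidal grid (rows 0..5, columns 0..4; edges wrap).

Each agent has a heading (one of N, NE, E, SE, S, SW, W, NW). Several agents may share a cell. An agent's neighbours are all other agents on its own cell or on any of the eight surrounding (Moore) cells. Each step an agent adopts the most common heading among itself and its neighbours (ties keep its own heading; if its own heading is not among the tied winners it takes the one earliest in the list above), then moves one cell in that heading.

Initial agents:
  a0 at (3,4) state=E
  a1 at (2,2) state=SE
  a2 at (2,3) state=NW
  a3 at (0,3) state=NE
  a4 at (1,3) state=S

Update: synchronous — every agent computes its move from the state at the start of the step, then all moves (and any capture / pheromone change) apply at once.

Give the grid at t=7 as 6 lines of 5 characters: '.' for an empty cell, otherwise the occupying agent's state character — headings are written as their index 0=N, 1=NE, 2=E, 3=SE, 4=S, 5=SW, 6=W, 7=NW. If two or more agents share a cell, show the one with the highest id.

.....
.7...
...4.
.2..3
.....
1....

t=1: a0@(3,0):E a1@(3,3):SE a2@(1,2):NW a3@(5,4):NE a4@(2,3):S
t=2: a0@(3,1):E a1@(4,4):SE a2@(0,1):NW a3@(4,0):NE a4@(3,3):S
t=3: a0@(3,2):E a1@(5,0):SE a2@(5,0):NW a3@(3,1):NE a4@(4,3):S
t=4: a0@(3,3):E a1@(0,1):SE a2@(4,4):NW a3@(2,2):NE a4@(5,3):S
t=5: a0@(3,4):E a1@(1,2):SE a2@(3,3):NW a3@(1,3):NE a4@(0,3):S
t=6: a0@(3,0):E a1@(2,3):SE a2@(2,2):NW a3@(0,4):NE a4@(1,3):S
t=7: a0@(3,1):E a1@(3,4):SE a2@(1,1):NW a3@(5,0):NE a4@(2,3):S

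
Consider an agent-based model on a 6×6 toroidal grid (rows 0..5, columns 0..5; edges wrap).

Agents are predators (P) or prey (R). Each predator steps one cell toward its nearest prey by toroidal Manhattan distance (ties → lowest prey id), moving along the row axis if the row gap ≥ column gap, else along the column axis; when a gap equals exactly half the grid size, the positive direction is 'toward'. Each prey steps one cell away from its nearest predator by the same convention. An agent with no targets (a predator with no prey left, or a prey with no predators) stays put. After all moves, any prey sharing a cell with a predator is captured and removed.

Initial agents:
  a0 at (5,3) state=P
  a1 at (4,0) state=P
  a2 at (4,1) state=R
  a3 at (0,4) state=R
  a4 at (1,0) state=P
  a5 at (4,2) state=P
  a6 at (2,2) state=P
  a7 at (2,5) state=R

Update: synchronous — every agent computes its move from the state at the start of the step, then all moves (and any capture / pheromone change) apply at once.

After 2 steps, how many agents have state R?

t=1: a0@(0,3):P a1@(4,1):P a2@(4,2):R a3@(1,4):R a4@(2,0):P a5@(4,1):P a6@(3,2):P a7@(3,5):R
t=2: a0@(1,3):P a1@(4,2):P a2@(4,3):R a3@(2,4):R a4@(3,0):P a5@(4,2):P a6@(4,2):P a7@(4,5):R

3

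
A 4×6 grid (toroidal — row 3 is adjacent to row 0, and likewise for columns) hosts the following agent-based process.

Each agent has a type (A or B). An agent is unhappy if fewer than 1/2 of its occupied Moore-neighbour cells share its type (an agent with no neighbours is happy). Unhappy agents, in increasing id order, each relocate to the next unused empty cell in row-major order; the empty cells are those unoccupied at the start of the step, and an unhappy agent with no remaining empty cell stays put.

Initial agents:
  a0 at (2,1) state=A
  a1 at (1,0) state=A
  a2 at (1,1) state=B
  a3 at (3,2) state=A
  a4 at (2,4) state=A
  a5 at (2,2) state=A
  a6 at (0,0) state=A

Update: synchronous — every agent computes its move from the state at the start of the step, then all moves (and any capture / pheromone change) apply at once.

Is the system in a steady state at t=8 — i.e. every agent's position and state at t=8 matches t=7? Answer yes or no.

t=1: a0@(2,1):A a1@(1,0):A a2@(0,1):B a3@(3,2):A a4@(2,4):A a5@(2,2):A a6@(0,0):A
t=2: a0@(2,1):A a1@(1,0):A a2@(0,2):B a3@(3,2):A a4@(2,4):A a5@(2,2):A a6@(0,0):A
t=3: a0@(2,1):A a1@(1,0):A a2@(0,1):B a3@(3,2):A a4@(2,4):A a5@(2,2):A a6@(0,0):A
t=4: a0@(2,1):A a1@(1,0):A a2@(0,2):B a3@(3,2):A a4@(2,4):A a5@(2,2):A a6@(0,0):A
t=5: a0@(2,1):A a1@(1,0):A a2@(0,1):B a3@(3,2):A a4@(2,4):A a5@(2,2):A a6@(0,0):A
t=6: a0@(2,1):A a1@(1,0):A a2@(0,2):B a3@(3,2):A a4@(2,4):A a5@(2,2):A a6@(0,0):A
t=7: a0@(2,1):A a1@(1,0):A a2@(0,1):B a3@(3,2):A a4@(2,4):A a5@(2,2):A a6@(0,0):A
t=8: a0@(2,1):A a1@(1,0):A a2@(0,2):B a3@(3,2):A a4@(2,4):A a5@(2,2):A a6@(0,0):A

no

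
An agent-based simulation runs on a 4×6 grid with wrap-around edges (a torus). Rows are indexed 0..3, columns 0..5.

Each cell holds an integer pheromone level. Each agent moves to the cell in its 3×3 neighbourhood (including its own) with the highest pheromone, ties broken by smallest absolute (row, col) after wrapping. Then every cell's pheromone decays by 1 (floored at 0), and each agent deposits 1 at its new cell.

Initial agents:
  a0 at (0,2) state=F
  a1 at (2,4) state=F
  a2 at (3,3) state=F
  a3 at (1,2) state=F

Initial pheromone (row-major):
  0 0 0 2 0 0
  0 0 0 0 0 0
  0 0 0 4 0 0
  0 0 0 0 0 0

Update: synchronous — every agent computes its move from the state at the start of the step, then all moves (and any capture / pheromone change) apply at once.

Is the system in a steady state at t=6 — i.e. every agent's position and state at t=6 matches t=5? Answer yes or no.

yes

t=1: a0@(0,3) a1@(2,3) a2@(2,3) a3@(2,3) | pheromone: 0 0 0 2 0 0 / 0 0 0 0 0 0 / 0 0 0 6 0 0 / 0 0 0 0 0 0
t=2: a0@(0,3) a1@(2,3) a2@(2,3) a3@(2,3) | pheromone: 0 0 0 2 0 0 / 0 0 0 0 0 0 / 0 0 0 8 0 0 / 0 0 0 0 0 0
t=3: a0@(0,3) a1@(2,3) a2@(2,3) a3@(2,3) | pheromone: 0 0 0 2 0 0 / 0 0 0 0 0 0 / 0 0 0 10 0 0 / 0 0 0 0 0 0
t=4: a0@(0,3) a1@(2,3) a2@(2,3) a3@(2,3) | pheromone: 0 0 0 2 0 0 / 0 0 0 0 0 0 / 0 0 0 12 0 0 / 0 0 0 0 0 0
t=5: a0@(0,3) a1@(2,3) a2@(2,3) a3@(2,3) | pheromone: 0 0 0 2 0 0 / 0 0 0 0 0 0 / 0 0 0 14 0 0 / 0 0 0 0 0 0
t=6: a0@(0,3) a1@(2,3) a2@(2,3) a3@(2,3) | pheromone: 0 0 0 2 0 0 / 0 0 0 0 0 0 / 0 0 0 16 0 0 / 0 0 0 0 0 0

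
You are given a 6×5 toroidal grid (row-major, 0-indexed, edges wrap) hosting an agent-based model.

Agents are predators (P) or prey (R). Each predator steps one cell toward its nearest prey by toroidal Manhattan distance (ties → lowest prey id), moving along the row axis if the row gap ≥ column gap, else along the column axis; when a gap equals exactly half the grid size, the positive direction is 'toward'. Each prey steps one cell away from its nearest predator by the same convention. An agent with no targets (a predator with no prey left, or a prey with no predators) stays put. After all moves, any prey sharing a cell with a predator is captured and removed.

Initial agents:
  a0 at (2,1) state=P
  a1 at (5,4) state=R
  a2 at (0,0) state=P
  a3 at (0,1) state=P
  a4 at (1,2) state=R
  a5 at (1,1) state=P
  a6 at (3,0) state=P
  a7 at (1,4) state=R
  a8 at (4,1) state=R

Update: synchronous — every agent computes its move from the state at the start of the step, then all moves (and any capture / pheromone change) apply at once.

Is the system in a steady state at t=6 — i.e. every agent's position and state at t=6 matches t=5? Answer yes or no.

t=1: a0@(1,1):P a1@(4,4):R a2@(5,0):P a3@(1,1):P a4@(1,3):R a5@(1,2):P a6@(4,0):P a7@(2,4):R a8@(5,1):R
t=2: a0@(1,2):P a1@(4,3):R a2@(5,1):P a3@(1,2):P a4@(1,4):R a5@(1,3):P a6@(4,4):P a7@(2,3):R a8@(5,2):R
t=3: a0@(1,3):P a1@(4,2):R a2@(5,2):P a3@(1,3):P a4@(1,0):R a5@(1,4):P a6@(4,3):P a7@(3,3):R a8@(5,3):R
t=4: a0@(1,4):P a1@(3,2):R a2@(4,2):P a3@(1,4):P a4@(1,1):R a5@(1,0):P a6@(4,2):P a7@(2,3):R a8@(5,4):R
t=5: a0@(1,0):P a1@(2,2):R a2@(3,2):P a3@(1,0):P a4@(1,2):R a5@(1,1):P a6@(3,2):P a7@(3,3):R a8@(4,4):R
t=6: a0@(1,1):P a2@(2,2):P a3@(1,1):P a4@(1,3):R a5@(1,2):P a6@(2,2):P a7@(3,4):R a8@(4,0):R

no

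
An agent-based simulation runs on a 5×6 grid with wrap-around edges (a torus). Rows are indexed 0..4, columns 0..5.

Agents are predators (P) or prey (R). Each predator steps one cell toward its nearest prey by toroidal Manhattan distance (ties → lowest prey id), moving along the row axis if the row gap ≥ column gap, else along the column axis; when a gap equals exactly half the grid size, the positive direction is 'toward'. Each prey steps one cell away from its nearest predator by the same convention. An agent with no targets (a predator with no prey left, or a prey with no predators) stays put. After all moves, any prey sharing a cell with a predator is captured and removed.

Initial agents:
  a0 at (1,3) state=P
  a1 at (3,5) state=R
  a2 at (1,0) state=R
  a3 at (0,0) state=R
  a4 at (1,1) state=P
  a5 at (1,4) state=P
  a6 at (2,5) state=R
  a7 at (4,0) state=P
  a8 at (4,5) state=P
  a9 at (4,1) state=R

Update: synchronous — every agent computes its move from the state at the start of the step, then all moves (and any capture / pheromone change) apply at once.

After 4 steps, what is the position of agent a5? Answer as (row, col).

t=1: a0@(1,4):P a1@(2,5):R a4@(1,0):P a5@(1,5):P a7@(0,0):P a8@(3,5):P a9@(4,2):R
t=2: a0@(2,4):P a1@(3,5):R a4@(2,0):P a5@(2,5):P a7@(1,0):P a8@(2,5):P a9@(4,3):R
t=3: a0@(3,4):P a1@(4,5):R a4@(3,0):P a5@(3,5):P a7@(2,0):P a8@(3,5):P a9@(0,3):R
t=4: a0@(4,4):P a1@(0,5):R a4@(4,0):P a5@(4,5):P a7@(3,0):P a8@(4,5):P a9@(1,3):R

(4, 5)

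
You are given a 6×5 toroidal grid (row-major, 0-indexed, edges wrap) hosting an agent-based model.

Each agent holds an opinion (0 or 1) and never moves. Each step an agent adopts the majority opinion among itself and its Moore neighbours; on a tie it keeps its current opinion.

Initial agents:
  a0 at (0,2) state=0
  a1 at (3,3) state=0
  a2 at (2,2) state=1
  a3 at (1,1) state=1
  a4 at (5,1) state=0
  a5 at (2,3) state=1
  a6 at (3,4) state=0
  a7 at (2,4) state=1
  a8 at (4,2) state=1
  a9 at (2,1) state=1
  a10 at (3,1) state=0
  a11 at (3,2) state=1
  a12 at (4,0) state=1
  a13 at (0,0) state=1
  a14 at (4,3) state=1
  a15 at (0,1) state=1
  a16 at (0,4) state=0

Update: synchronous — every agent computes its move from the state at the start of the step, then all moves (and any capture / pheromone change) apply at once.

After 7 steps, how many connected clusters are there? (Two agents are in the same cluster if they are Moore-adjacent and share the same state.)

t=1: a0@(0,2):0 a1@(3,3):1 a2@(2,2):1 a3@(1,1):1 a4@(5,1):1 a5@(2,3):1 a6@(3,4):1 a7@(2,4):1 a8@(4,2):1 a9@(2,1):1 a10@(3,1):1 a11@(3,2):1 a12@(4,0):0 a13@(0,0):1 a14@(4,3):1 a15@(0,1):1 a16@(0,4):0
t=2: a0@(0,2):1 a1@(3,3):1 a2@(2,2):1 a3@(1,1):1 a4@(5,1):1 a5@(2,3):1 a6@(3,4):1 a7@(2,4):1 a8@(4,2):1 a9@(2,1):1 a10@(3,1):1 a11@(3,2):1 a12@(4,0):1 a13@(0,0):1 a14@(4,3):1 a15@(0,1):1 a16@(0,4):0
t=3: (unchanged — steady state)

2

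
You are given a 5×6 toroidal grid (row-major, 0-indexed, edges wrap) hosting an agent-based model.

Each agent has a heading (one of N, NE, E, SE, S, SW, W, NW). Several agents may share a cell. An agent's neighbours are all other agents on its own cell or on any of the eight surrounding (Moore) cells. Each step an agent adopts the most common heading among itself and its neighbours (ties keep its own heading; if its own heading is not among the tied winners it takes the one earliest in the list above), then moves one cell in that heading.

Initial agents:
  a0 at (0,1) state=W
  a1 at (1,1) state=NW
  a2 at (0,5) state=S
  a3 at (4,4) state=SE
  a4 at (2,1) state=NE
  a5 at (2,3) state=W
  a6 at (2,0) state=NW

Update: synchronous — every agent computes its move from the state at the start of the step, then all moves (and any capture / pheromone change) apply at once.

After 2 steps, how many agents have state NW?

6

t=1: a0@(0,0):W a1@(0,0):NW a2@(1,5):S a3@(0,5):SE a4@(1,0):NW a5@(2,2):W a6@(1,5):NW
t=2: a0@(4,5):NW a1@(4,5):NW a2@(0,4):NW a3@(4,4):NW a4@(0,5):NW a5@(2,1):W a6@(0,4):NW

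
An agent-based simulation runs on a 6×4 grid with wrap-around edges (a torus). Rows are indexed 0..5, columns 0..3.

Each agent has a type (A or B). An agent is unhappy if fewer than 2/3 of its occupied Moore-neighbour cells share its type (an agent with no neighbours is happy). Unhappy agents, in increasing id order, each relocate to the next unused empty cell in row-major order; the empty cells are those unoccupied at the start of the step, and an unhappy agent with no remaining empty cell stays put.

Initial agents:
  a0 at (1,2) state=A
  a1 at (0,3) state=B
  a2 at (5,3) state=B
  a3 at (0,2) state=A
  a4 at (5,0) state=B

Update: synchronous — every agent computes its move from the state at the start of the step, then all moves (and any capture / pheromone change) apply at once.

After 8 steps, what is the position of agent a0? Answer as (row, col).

t=1: a0@(0,0):A a1@(0,1):B a2@(5,3):B a3@(1,0):A a4@(5,0):B
t=2: a0@(0,2):A a1@(0,3):B a2@(1,1):B a3@(1,2):A a4@(5,0):B
t=3: a0@(0,0):A a1@(0,1):B a2@(1,0):B a3@(1,3):A a4@(5,0):B
t=4: a0@(0,2):A a1@(0,1):B a2@(0,3):B a3@(1,1):A a4@(1,2):B
t=5: a0@(0,0):A a1@(1,0):B a2@(1,3):B a3@(2,0):A a4@(2,1):B
t=6: a0@(0,1):A a1@(0,2):B a2@(0,3):B a3@(1,1):A a4@(1,2):B
t=7: a0@(0,0):A a1@(1,0):B a2@(0,3):B a3@(1,3):A a4@(2,0):B
t=8: a0@(0,1):A a1@(0,2):B a2@(1,1):B a3@(1,2):A a4@(2,1):B

(0, 1)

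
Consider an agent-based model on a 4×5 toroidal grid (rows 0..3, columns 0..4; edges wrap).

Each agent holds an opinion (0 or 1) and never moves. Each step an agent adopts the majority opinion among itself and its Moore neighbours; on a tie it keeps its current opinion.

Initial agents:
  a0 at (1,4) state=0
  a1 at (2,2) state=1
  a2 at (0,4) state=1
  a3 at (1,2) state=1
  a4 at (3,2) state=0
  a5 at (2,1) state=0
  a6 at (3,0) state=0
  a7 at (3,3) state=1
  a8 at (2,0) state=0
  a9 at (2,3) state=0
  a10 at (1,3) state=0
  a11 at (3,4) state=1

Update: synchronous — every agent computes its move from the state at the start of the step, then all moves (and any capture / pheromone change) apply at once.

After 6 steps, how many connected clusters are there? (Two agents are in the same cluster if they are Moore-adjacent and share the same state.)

t=1: a0@(1,4):0 a1@(2,2):0 a2@(0,4):1 a3@(1,2):0 a4@(3,2):0 a5@(2,1):0 a6@(3,0):0 a7@(3,3):1 a8@(2,0):0 a9@(2,3):0 a10@(1,3):0 a11@(3,4):1
t=2: (unchanged — steady state)

2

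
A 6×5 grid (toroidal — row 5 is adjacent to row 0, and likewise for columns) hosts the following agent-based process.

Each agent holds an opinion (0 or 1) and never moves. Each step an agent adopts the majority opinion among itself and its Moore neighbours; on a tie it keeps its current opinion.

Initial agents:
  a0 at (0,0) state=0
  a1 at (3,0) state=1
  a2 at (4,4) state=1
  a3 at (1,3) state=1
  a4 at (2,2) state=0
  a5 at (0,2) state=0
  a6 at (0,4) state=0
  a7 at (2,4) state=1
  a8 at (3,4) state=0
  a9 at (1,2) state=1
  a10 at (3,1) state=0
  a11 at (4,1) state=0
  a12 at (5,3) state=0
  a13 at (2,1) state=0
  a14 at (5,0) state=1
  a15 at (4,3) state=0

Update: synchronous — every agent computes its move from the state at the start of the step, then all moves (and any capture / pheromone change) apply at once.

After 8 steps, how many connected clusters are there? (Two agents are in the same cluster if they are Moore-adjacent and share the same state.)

t=1: a0@(0,0):0 a1@(3,0):0 a2@(4,4):1 a3@(1,3):1 a4@(2,2):0 a5@(0,2):0 a6@(0,4):0 a7@(2,4):1 a8@(3,4):1 a9@(1,2):0 a10@(3,1):0 a11@(4,1):0 a12@(5,3):0 a13@(2,1):0 a14@(5,0):0 a15@(4,3):0
t=2: a0@(0,0):0 a1@(3,0):0 a2@(4,4):0 a3@(1,3):0 a4@(2,2):0 a5@(0,2):0 a6@(0,4):0 a7@(2,4):1 a8@(3,4):1 a9@(1,2):0 a10@(3,1):0 a11@(4,1):0 a12@(5,3):0 a13@(2,1):0 a14@(5,0):0 a15@(4,3):0
t=3: a0@(0,0):0 a1@(3,0):0 a2@(4,4):0 a3@(1,3):0 a4@(2,2):0 a5@(0,2):0 a6@(0,4):0 a7@(2,4):1 a8@(3,4):0 a9@(1,2):0 a10@(3,1):0 a11@(4,1):0 a12@(5,3):0 a13@(2,1):0 a14@(5,0):0 a15@(4,3):0
t=4: a0@(0,0):0 a1@(3,0):0 a2@(4,4):0 a3@(1,3):0 a4@(2,2):0 a5@(0,2):0 a6@(0,4):0 a7@(2,4):0 a8@(3,4):0 a9@(1,2):0 a10@(3,1):0 a11@(4,1):0 a12@(5,3):0 a13@(2,1):0 a14@(5,0):0 a15@(4,3):0
t=5: (unchanged — steady state)

1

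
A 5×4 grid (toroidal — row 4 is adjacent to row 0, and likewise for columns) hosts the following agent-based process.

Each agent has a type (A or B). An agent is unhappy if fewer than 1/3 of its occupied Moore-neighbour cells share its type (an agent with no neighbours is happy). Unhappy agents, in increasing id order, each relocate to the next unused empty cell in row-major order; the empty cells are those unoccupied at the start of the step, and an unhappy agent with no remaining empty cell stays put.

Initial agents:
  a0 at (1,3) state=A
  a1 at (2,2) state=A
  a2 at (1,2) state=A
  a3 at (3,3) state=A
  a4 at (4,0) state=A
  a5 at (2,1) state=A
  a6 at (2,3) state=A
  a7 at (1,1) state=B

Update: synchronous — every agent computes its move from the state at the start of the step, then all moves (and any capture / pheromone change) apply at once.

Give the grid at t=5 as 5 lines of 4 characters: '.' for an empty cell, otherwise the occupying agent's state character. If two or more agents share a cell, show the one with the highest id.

t=1: a0@(1,3):A a1@(2,2):A a2@(1,2):A a3@(3,3):A a4@(4,0):A a5@(2,1):A a6@(2,3):A a7@(0,0):B
t=2: a0@(1,3):A a1@(2,2):A a2@(1,2):A a3@(3,3):A a4@(4,0):A a5@(2,1):A a6@(2,3):A a7@(0,1):B
t=3: a0@(1,3):A a1@(2,2):A a2@(1,2):A a3@(3,3):A a4@(4,0):A a5@(2,1):A a6@(2,3):A a7@(0,0):B
t=4: a0@(1,3):A a1@(2,2):A a2@(1,2):A a3@(3,3):A a4@(4,0):A a5@(2,1):A a6@(2,3):A a7@(0,1):B
t=5: a0@(1,3):A a1@(2,2):A a2@(1,2):A a3@(3,3):A a4@(4,0):A a5@(2,1):A a6@(2,3):A a7@(0,0):B

B...
..AA
.AAA
...A
A...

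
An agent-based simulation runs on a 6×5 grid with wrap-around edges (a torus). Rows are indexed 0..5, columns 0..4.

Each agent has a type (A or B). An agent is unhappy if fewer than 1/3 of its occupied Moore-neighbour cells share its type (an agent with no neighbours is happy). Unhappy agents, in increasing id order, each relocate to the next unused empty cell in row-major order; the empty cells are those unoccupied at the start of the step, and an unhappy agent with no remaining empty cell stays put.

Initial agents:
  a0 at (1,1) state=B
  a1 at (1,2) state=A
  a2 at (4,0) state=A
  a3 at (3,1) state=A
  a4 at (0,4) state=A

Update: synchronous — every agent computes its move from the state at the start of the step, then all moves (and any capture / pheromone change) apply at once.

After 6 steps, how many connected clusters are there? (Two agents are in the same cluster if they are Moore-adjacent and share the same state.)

3

t=1: a0@(0,0):B a1@(0,1):A a2@(4,0):A a3@(3,1):A a4@(0,4):A
t=2: a0@(0,2):B a1@(0,3):A a2@(4,0):A a3@(3,1):A a4@(1,0):A
t=3: a0@(0,0):B a1@(0,1):A a2@(4,0):A a3@(3,1):A a4@(1,0):A
t=4: a0@(0,2):B a1@(0,1):A a2@(4,0):A a3@(3,1):A a4@(1,0):A
t=5: a0@(0,0):B a1@(0,1):A a2@(4,0):A a3@(3,1):A a4@(1,0):A
t=6: a0@(0,2):B a1@(0,1):A a2@(4,0):A a3@(3,1):A a4@(1,0):A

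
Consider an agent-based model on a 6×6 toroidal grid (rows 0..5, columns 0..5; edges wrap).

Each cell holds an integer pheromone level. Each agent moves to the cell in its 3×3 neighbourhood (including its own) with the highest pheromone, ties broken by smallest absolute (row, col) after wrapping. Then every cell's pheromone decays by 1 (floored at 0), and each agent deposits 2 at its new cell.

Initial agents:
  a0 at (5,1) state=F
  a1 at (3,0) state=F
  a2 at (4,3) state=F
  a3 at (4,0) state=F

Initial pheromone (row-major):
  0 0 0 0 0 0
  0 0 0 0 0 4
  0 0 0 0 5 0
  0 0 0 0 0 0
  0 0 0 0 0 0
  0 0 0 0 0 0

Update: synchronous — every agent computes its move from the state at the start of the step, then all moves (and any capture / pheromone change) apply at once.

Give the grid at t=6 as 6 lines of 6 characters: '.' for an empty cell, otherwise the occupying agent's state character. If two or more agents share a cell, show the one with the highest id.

......
.....F
......
..F...
......
......

t=1: a0@(0,0) a1@(2,0) a2@(3,2) a3@(3,0) | pheromone: 2 0 0 0 0 0 / 0 0 0 0 0 3 / 2 0 0 0 4 0 / 2 0 2 0 0 0 / 0 0 0 0 0 0 / 0 0 0 0 0 0
t=2: a0@(1,5) a1@(1,5) a2@(3,2) a3@(2,0) | pheromone: 1 0 0 0 0 0 / 0 0 0 0 0 6 / 3 0 0 0 3 0 / 1 0 3 0 0 0 / 0 0 0 0 0 0 / 0 0 0 0 0 0
t=3: a0@(1,5) a1@(1,5) a2@(3,2) a3@(1,5) | pheromone: 0 0 0 0 0 0 / 0 0 0 0 0 11 / 2 0 0 0 2 0 / 0 0 4 0 0 0 / 0 0 0 0 0 0 / 0 0 0 0 0 0
t=4: a0@(1,5) a1@(1,5) a2@(3,2) a3@(1,5) | pheromone: 0 0 0 0 0 0 / 0 0 0 0 0 16 / 1 0 0 0 1 0 / 0 0 5 0 0 0 / 0 0 0 0 0 0 / 0 0 0 0 0 0
t=5: a0@(1,5) a1@(1,5) a2@(3,2) a3@(1,5) | pheromone: 0 0 0 0 0 0 / 0 0 0 0 0 21 / 0 0 0 0 0 0 / 0 0 6 0 0 0 / 0 0 0 0 0 0 / 0 0 0 0 0 0
t=6: a0@(1,5) a1@(1,5) a2@(3,2) a3@(1,5) | pheromone: 0 0 0 0 0 0 / 0 0 0 0 0 26 / 0 0 0 0 0 0 / 0 0 7 0 0 0 / 0 0 0 0 0 0 / 0 0 0 0 0 0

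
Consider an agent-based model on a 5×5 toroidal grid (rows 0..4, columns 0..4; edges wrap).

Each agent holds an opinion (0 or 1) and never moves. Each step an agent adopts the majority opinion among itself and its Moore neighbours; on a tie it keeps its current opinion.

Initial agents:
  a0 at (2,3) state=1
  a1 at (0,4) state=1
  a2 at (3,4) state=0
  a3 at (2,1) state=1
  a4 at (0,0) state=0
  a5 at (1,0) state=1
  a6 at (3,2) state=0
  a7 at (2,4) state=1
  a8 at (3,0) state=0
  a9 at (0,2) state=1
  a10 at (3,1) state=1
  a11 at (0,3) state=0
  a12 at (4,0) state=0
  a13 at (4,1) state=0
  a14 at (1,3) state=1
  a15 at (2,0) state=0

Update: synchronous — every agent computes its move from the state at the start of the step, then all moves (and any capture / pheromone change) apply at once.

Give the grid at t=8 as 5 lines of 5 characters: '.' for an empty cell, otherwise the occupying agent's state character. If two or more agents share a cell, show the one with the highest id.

t=1: a0@(2,3):1 a1@(0,4):1 a2@(3,4):0 a3@(2,1):1 a4@(0,0):0 a5@(1,0):1 a6@(3,2):1 a7@(2,4):1 a8@(3,0):0 a9@(0,2):1 a10@(3,1):0 a11@(0,3):1 a12@(4,0):0 a13@(4,1):0 a14@(1,3):1 a15@(2,0):1
t=2: (unchanged — steady state)

0.111
1..1.
11.11
001.0
00...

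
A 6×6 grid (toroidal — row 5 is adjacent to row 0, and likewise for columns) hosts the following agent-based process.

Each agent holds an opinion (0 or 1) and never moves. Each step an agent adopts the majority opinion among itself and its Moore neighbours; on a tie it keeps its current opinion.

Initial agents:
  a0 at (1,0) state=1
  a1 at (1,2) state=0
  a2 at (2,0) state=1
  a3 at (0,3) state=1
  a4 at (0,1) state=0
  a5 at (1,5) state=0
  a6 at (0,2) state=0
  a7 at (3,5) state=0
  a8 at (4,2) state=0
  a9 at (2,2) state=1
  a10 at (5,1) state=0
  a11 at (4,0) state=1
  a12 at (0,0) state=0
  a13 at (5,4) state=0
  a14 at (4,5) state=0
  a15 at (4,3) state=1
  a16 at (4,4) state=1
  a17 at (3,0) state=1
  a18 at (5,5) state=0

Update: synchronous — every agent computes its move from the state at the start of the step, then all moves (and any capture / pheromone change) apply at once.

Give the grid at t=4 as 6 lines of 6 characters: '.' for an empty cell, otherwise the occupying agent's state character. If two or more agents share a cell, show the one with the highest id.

t=1: a0@(1,0):0 a1@(1,2):0 a2@(2,0):1 a3@(0,3):0 a4@(0,1):0 a5@(1,5):0 a6@(0,2):0 a7@(3,5):1 a8@(4,2):0 a9@(2,2):1 a10@(5,1):0 a11@(4,0):0 a12@(0,0):0 a13@(5,4):0 a14@(4,5):0 a15@(4,3):1 a16@(4,4):0 a17@(3,0):1 a18@(5,5):0
t=2: a0@(1,0):0 a1@(1,2):0 a2@(2,0):1 a3@(0,3):0 a4@(0,1):0 a5@(1,5):0 a6@(0,2):0 a7@(3,5):1 a8@(4,2):0 a9@(2,2):1 a10@(5,1):0 a11@(4,0):0 a12@(0,0):0 a13@(5,4):0 a14@(4,5):0 a15@(4,3):0 a16@(4,4):0 a17@(3,0):1 a18@(5,5):0
t=3: (unchanged — steady state)

0000..
0.0..0
1.1...
1....1
0.0000
.0..00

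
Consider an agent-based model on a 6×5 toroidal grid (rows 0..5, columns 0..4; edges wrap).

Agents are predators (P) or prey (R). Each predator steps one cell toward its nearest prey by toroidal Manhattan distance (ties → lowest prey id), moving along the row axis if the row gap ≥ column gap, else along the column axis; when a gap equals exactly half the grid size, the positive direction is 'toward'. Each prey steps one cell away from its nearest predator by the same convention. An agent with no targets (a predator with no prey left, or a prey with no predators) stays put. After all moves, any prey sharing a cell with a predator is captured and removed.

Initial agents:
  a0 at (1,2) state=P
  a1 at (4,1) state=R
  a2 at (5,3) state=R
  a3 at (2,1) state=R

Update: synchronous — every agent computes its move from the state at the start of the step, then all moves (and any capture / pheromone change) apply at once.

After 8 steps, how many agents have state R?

3

t=1: a0@(2,2):P a1@(3,1):R a2@(4,3):R a3@(3,1):R
t=2: a0@(3,2):P a1@(4,1):R a2@(5,3):R a3@(4,1):R
t=3: a0@(4,2):P a1@(5,1):R a2@(0,3):R a3@(5,1):R
t=4: a0@(5,2):P a1@(0,1):R a2@(1,3):R a3@(0,1):R
t=5: a0@(0,2):P a1@(1,1):R a2@(2,3):R a3@(1,1):R
t=6: a0@(1,2):P a1@(2,1):R a2@(3,3):R a3@(2,1):R
t=7: a0@(2,2):P a1@(3,1):R a2@(4,3):R a3@(3,1):R
t=8: a0@(3,2):P a1@(4,1):R a2@(5,3):R a3@(4,1):R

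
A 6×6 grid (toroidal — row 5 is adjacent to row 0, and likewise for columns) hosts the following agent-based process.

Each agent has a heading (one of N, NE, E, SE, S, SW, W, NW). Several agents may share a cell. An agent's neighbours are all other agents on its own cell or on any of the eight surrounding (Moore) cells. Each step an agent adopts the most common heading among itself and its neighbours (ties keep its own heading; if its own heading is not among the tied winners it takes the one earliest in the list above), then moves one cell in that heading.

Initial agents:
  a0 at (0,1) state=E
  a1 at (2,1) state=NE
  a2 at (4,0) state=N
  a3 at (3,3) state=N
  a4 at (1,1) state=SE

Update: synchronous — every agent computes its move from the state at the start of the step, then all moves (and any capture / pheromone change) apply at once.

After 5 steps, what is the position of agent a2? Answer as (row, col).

t=1: a0@(0,2):E a1@(1,2):NE a2@(3,0):N a3@(2,3):N a4@(2,2):SE
t=2: a0@(0,3):E a1@(0,3):NE a2@(2,0):N a3@(1,3):N a4@(3,3):SE
t=3: a0@(0,4):E a1@(5,4):NE a2@(1,0):N a3@(0,3):N a4@(4,4):SE
t=4: a0@(0,5):E a1@(4,5):NE a2@(0,0):N a3@(5,3):N a4@(5,5):SE
t=5: a0@(0,0):E a1@(3,0):NE a2@(5,0):N a3@(4,3):N a4@(0,0):SE

(5, 0)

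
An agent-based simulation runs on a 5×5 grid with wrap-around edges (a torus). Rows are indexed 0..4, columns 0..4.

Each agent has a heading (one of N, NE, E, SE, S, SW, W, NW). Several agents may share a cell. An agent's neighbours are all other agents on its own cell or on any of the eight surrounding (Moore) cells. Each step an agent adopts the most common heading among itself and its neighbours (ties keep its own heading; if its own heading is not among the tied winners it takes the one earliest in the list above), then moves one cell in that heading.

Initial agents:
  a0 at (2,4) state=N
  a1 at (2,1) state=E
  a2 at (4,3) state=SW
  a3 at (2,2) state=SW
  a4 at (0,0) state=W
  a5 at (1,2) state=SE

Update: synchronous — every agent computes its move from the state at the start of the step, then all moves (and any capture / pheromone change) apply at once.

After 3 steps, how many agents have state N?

1

t=1: a0@(1,4):N a1@(2,2):E a2@(0,2):SW a3@(3,1):SW a4@(0,4):W a5@(2,3):SE
t=2: a0@(0,4):N a1@(2,3):E a2@(1,1):SW a3@(4,0):SW a4@(0,3):W a5@(3,4):SE
t=3: a0@(4,4):N a1@(2,4):E a2@(2,0):SW a3@(0,4):SW a4@(0,2):W a5@(4,0):SE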